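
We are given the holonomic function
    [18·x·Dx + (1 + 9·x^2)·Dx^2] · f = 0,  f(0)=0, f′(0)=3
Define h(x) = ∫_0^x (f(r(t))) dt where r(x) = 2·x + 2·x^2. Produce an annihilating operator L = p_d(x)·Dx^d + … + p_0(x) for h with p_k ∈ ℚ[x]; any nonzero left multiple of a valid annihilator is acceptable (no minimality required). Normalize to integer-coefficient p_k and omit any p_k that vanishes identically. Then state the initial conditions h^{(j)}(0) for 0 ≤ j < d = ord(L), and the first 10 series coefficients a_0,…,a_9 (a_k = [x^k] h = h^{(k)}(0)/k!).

f: a_k = 0, 3, 0, -9, 0, 243/5, 0, -2187/7, 0, 2187, …
Substitute x→r, Dx→(1/r')Dx; clear ⇒ L₀.
Integrate: L := L₀·Dx.
L = (-2 + 72·x + 288·x^2 + 432·x^3 + 216·x^4)·Dx^2 + (1 + 2·x + 36·x^2 + 144·x^3 + 180·x^4 + 72·x^5)·Dx^3  (order 3).
h: a_k = 0, 0, 3, 2, -18, -216/5, 1116/5, 7704/7, -21384/7, -29376, …
ICs: h(0) = 0, h′(0) = 0, h′′(0) = 6.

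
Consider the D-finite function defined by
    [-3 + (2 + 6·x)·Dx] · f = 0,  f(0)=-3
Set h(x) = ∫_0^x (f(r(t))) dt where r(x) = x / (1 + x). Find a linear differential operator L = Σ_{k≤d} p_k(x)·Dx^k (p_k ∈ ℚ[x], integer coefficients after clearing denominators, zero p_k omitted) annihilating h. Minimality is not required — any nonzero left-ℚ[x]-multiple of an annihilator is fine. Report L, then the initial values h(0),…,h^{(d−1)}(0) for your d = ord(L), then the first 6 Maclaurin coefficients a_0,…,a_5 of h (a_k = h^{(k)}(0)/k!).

f: a_k = -3, -9/2, 27/8, -81/16, 1215/128, -5103/256, …
h₀=f(r): pull back L_f along r ⇒ L₀.
Integrate: L := L₀·Dx.
L = -3·Dx + (2 + 10·x + 8·x^2)·Dx^2  (order 2).
h: a_k = 0, -3, -9/4, 21/8, -261/64, 5031/640, …
ICs: h(0) = 0, h′(0) = -3.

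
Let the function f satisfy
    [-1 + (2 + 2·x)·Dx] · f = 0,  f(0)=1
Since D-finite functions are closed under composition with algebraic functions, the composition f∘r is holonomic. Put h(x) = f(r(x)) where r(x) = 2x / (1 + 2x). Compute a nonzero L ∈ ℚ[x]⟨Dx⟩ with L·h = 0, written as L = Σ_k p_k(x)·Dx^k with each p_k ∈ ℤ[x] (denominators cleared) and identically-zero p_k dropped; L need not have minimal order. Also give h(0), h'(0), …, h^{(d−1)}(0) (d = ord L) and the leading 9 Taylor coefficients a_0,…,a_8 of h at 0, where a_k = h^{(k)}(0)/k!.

L = -1 + (1 + 6·x + 8·x^2)·Dx  (order 1).
h: a_k = 1, 1, -5/2, 13/2, -141/8, 399/8, -2353/16, 7205/16, -182461/128, …
ICs: h(0) = 1.

f: a_k = 1, 1/2, -1/8, 1/16, -5/128, 7/256, -21/1024, 33/2048, -429/32768, …
Substitute x→r, Dx→(1/r')Dx; clear ⇒ L₀.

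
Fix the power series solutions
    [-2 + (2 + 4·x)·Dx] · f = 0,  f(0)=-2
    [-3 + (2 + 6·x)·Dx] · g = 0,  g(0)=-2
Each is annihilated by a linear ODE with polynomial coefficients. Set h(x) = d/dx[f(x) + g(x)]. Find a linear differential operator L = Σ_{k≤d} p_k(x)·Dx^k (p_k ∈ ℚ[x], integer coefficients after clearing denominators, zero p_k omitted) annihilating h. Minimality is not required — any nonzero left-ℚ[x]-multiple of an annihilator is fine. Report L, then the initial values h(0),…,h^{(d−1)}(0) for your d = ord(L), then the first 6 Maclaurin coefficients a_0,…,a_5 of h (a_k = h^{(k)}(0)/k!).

L = -9 + (-15 - 36·x)·Dx + (-2 - 10·x - 12·x^2)·Dx^2  (order 2).
h: a_k = -5, 13/2, -105/8, 485/16, -9625/128, 49959/256, …
ICs: h(0) = -5, h′(0) = 13/2.

f: a_k = -2, -2, 1, -1, 5/4, -7/4, …
g: a_k = -2, -3, 9/4, -27/8, 405/64, -1701/128, …
Weyl lclm of L_f,L_g ⇒ L₀ (ord ≤ 2).
Derive L from L₀ (diff closure).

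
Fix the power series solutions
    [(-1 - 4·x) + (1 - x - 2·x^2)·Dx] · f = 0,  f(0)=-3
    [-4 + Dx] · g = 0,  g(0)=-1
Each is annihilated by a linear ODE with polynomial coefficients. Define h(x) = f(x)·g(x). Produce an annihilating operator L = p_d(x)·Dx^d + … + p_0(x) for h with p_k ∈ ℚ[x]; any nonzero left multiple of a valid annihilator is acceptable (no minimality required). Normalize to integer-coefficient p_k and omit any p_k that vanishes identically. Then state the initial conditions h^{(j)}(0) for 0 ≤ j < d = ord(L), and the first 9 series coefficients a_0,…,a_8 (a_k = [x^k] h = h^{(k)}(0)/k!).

L = (5 - 8·x^2) + (-1 + x + 2·x^2)·Dx  (order 1).
h: a_k = 3, 15, 45, 107, 229, 2343/5, 2831/3, 39703/21, 132399/35, …
ICs: h(0) = 3.

f: a_k = -3, -3, -9, -15, -33, -63, -129, -255, -513, …
g: a_k = -1, -4, -8, -32/3, -32/3, -128/15, -256/45, -1024/315, -512/315, …
h₀=f·g: eliminate ⇒ L₀, order ≤ 1·1.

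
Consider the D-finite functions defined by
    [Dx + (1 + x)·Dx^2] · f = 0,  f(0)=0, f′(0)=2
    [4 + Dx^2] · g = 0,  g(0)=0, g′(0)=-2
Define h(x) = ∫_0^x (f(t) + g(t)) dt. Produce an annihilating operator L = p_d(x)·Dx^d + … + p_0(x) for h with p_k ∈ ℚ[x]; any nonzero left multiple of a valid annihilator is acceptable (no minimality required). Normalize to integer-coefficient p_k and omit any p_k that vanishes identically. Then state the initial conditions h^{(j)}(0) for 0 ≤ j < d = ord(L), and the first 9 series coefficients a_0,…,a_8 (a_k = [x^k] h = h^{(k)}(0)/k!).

L = (20 + 16·x + 8·x^2)·Dx^2 + (12 + 28·x + 24·x^2 + 8·x^3)·Dx^3 + (5 + 4·x + 2·x^2)·Dx^4 + (3 + 7·x + 6·x^2 + 2·x^3)·Dx^5  (order 5).
h: a_k = 0, 0, 0, -1/3, 1/2, -1/10, 1/45, -1/21, 7/180, …
ICs: h(0) = 0, h′(0) = 0, h′′(0) = 0, h′′′(0) = -2, h′′′′(0) = 12.

f: a_k = 0, 2, -1, 2/3, -1/2, 2/5, -1/3, 2/7, -1/4, …
g: a_k = 0, -2, 0, 4/3, 0, -4/15, 0, 8/315, 0, …
L₀ := lclm(L_f,L_g); ord L₀ ≤ 2+2.
∫: right-multiply L₀ by Dx.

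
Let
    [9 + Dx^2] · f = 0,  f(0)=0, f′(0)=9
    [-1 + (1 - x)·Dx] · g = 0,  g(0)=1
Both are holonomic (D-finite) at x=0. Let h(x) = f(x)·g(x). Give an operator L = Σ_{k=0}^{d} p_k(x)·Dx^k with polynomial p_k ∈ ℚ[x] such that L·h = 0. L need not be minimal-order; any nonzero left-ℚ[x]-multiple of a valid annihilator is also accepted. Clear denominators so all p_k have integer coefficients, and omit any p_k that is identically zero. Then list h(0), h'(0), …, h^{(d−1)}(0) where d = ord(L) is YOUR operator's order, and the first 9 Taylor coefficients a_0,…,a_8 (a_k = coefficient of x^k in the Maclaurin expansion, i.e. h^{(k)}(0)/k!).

f: a_k = 0, 9, 0, -27/2, 0, 243/40, 0, -729/560, 0, …
g: a_k = 1, 1, 1, 1, 1, 1, 1, 1, 1, …
h₀=f·g: eliminate ⇒ L₀, order ≤ 2·1.
L = (-9 + 9·x) + 2·Dx + (-1 + x)·Dx^2  (order 2).
h: a_k = 0, 9, 9, -9/2, -9/2, 63/40, 63/40, 153/560, 153/560, …
ICs: h(0) = 0, h′(0) = 9.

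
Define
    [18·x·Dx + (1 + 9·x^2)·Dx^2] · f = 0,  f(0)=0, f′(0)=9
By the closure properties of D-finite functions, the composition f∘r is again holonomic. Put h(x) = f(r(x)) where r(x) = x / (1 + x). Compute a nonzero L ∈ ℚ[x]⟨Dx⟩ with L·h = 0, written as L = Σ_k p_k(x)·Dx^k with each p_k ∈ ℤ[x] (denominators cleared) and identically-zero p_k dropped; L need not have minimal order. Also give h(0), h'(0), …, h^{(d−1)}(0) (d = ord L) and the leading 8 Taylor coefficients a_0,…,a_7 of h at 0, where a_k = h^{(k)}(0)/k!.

f: a_k = 0, 9, 0, -27, 0, 729/5, 0, -6561/7, …
Substitute x→r, Dx→(1/r')Dx; clear ⇒ L₀.
L = (2 + 20·x)·Dx + (1 + 2·x + 10·x^2)·Dx^2  (order 2).
h: a_k = 0, 9, -9, -18, 72, -36/5, -468, 5976/7, …
ICs: h(0) = 0, h′(0) = 9.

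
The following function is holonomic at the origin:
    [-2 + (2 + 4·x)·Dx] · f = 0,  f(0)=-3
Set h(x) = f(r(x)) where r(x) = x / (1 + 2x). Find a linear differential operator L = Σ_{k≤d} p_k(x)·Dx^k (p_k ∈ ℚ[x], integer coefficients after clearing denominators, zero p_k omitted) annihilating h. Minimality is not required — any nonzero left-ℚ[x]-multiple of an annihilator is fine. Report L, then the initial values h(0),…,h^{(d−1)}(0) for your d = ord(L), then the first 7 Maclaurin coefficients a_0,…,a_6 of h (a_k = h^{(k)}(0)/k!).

f: a_k = -3, -3, 3/2, -3/2, 15/8, -21/8, 63/16, …
L₀ from L_f via x↦r, Dx↦r'^{-1}Dx.
L = -1 + (1 + 6·x + 8·x^2)·Dx  (order 1).
h: a_k = -3, -3, 15/2, -39/2, 423/8, -1197/8, 7059/16, …
ICs: h(0) = -3.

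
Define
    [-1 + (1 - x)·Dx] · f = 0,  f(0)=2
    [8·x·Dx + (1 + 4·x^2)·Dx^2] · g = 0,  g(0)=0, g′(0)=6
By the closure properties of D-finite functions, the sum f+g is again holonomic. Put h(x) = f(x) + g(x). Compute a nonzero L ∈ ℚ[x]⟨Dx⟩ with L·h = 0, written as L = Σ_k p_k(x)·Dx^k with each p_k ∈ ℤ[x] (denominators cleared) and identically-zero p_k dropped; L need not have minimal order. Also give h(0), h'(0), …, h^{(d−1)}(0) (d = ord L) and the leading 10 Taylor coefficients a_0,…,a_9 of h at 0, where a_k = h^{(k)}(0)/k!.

L = (-8 + 32·x + 96·x^2)·Dx + (7 - 8·x - 20·x^2 + 96·x^3)·Dx^2 + (-1 - 3·x - 12·x^3 + 16·x^4)·Dx^3  (order 3).
h: a_k = 2, 8, 2, -6, 2, 106/5, 2, -370/7, 2, 518/3, …
ICs: h(0) = 2, h′(0) = 8, h′′(0) = 4.

f: a_k = 2, 2, 2, 2, 2, 2, 2, 2, 2, 2, …
g: a_k = 0, 6, 0, -8, 0, 96/5, 0, -384/7, 0, 512/3, …
h₀=f+g: left-lcm gives L₀, ord ≤ 3.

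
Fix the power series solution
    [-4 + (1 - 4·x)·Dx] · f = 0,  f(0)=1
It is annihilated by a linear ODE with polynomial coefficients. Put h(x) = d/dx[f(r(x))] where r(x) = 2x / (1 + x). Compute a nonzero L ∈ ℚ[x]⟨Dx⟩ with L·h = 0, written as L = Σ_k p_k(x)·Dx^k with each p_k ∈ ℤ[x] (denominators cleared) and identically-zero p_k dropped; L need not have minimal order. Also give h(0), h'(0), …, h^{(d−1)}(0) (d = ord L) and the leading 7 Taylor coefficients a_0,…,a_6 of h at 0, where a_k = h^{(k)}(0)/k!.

L = 14 + (-1 + 7·x)·Dx  (order 1).
h: a_k = 8, 112, 1176, 10976, 96040, 806736, 6588344, …
ICs: h(0) = 8.

f: a_k = 1, 4, 16, 64, 256, 1024, 4096, …
f∘r: x↦r, Dx↦Dx/r' in L_f ⇒ L₀.
h=h₀': d/dx-closure on L₀ ⇒ L.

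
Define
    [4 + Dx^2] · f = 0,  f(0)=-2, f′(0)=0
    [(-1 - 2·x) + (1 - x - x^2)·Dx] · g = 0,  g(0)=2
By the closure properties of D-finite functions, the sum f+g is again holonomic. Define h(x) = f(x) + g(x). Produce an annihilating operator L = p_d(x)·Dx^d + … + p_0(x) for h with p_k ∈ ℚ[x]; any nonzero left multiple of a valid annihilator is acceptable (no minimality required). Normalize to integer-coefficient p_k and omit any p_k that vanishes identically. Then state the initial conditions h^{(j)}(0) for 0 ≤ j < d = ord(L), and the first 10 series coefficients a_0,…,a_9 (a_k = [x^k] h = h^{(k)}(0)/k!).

L = (-44 - 96·x - 32·x^2 - 48·x^3 - 40·x^4 - 16·x^5) + (16 - 20·x - 8·x^2 + 16·x^3 - 12·x^4 - 24·x^5 - 8·x^6)·Dx + (-11 - 24·x - 8·x^2 - 12·x^3 - 10·x^4 - 4·x^5)·Dx^2 + (4 - 5·x - 2·x^2 + 4·x^3 - 3·x^4 - 6·x^5 - 2·x^6)·Dx^3  (order 3).
h: a_k = 0, 2, 8, 6, 26/3, 16, 1178/45, 42, 21416/315, 110, …
ICs: h(0) = 0, h′(0) = 2, h′′(0) = 16.

f: a_k = -2, 0, 4, 0, -4/3, 0, 8/45, 0, -4/315, 0, …
g: a_k = 2, 2, 4, 6, 10, 16, 26, 42, 68, 110, …
h₀=f+g: left-lcm gives L₀, ord ≤ 3.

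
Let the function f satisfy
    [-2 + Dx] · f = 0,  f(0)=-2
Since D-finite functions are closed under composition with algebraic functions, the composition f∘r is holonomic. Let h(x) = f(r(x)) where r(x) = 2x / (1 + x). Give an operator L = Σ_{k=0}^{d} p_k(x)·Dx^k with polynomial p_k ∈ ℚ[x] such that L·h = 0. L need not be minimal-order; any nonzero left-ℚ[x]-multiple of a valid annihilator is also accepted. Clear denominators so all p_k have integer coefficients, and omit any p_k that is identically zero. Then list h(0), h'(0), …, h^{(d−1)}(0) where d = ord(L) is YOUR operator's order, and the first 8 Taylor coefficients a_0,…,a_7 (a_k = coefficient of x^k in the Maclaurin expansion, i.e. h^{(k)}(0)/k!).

f: a_k = -2, -4, -4, -8/3, -4/3, -8/15, -8/45, -16/315, …
L₀ from L_f via x↦r, Dx↦r'^{-1}Dx.
L = -4 + (1 + 2·x + x^2)·Dx  (order 1).
h: a_k = -2, -8, -8, 8/3, 8/3, -56/15, 88/45, 136/315, …
ICs: h(0) = -2.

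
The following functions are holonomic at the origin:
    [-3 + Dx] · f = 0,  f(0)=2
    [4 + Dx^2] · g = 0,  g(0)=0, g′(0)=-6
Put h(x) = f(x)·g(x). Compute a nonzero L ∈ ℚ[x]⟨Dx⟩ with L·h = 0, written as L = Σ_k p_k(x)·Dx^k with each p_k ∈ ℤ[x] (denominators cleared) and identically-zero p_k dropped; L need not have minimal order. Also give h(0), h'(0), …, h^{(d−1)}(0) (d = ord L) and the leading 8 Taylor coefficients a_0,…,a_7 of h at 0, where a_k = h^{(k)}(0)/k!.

f: a_k = 2, 6, 9, 9, 27/4, 81/20, 81/40, 243/280, …
g: a_k = 0, -6, 0, 4, 0, -4/5, 0, 8/105, …
h₀=f·g: eliminate ⇒ L₀, order ≤ 1·2.
L = 13 - 6·Dx + Dx^2  (order 2).
h: a_k = 0, -12, -36, -46, -30, -61/10, 69/10, 3277/420, …
ICs: h(0) = 0, h′(0) = -12.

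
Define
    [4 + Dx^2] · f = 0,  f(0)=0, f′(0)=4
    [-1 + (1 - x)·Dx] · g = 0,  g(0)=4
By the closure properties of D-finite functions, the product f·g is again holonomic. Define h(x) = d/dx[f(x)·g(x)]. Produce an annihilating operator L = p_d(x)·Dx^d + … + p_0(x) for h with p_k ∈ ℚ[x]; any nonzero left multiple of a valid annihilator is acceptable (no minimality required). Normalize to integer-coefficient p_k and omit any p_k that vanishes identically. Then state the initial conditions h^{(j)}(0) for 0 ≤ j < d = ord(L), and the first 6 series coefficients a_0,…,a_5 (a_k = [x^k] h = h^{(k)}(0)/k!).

L = (2 - 8·x + 4·x^2) + (-2 + 2·x)·Dx + (1 - 2·x + x^2)·Dx^2  (order 2).
h: a_k = 16, 32, 16, 64/3, 112/3, 224/5, …
ICs: h(0) = 16, h′(0) = 32.

f: a_k = 0, 4, 0, -8/3, 0, 8/15, …
g: a_k = 4, 4, 4, 4, 4, 4, …
L₀ := L_f ⊗_s L_g (sym. prod.), ord ≤ 2.
Derive L from L₀ (diff closure).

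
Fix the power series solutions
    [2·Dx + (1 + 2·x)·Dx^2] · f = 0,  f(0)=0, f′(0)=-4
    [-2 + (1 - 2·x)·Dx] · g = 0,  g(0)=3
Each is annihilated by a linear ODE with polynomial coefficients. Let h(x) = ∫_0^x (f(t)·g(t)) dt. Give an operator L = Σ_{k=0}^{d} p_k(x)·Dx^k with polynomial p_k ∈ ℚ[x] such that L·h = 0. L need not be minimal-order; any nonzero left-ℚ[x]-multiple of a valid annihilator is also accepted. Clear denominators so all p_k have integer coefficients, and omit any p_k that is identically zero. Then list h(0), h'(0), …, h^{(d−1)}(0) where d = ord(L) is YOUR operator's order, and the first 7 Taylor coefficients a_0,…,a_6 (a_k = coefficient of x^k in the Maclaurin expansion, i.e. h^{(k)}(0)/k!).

f: a_k = 0, -4, 4, -16/3, 8, -64/5, 64/3, …
g: a_k = 3, 6, 12, 24, 48, 96, 192, …
Sym-product of L_f,L_g gives L₀ (≤ ord 2).
Integrate: L := L₀·Dx.
L = 4·Dx + (2 + 12·x)·Dx^2 + (-1 + 4·x^2)·Dx^3  (order 3).
h: a_k = 0, 0, -6, -4, -10, -56/5, -376/15, …
ICs: h(0) = 0, h′(0) = 0, h′′(0) = -12.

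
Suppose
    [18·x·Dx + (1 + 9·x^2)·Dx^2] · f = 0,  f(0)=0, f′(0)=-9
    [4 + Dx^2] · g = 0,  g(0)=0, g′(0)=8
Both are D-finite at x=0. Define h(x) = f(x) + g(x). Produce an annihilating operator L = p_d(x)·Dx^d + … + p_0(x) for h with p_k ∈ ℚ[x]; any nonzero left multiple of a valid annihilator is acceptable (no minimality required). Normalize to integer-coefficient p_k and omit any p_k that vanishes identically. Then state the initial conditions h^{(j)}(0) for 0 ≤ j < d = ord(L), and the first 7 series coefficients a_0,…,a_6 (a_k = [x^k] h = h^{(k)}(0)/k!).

L = (-3744·x + 37584·x^3 + 11664·x^5)·Dx + (-28 + 864·x^2 + 10692·x^4 + 5832·x^6)·Dx^2 + (-936·x + 9396·x^3 + 2916·x^5)·Dx^3 + (-7 + 216·x^2 + 2673·x^4 + 1458·x^6)·Dx^4  (order 4).
h: a_k = 0, -1, 0, 65/3, 0, -2171/15, 0, …
ICs: h(0) = 0, h′(0) = -1, h′′(0) = 0, h′′′(0) = 130.

f: a_k = 0, -9, 0, 27, 0, -729/5, 0, …
g: a_k = 0, 8, 0, -16/3, 0, 16/15, 0, …
Weyl lclm of L_f,L_g ⇒ L₀ (ord ≤ 4).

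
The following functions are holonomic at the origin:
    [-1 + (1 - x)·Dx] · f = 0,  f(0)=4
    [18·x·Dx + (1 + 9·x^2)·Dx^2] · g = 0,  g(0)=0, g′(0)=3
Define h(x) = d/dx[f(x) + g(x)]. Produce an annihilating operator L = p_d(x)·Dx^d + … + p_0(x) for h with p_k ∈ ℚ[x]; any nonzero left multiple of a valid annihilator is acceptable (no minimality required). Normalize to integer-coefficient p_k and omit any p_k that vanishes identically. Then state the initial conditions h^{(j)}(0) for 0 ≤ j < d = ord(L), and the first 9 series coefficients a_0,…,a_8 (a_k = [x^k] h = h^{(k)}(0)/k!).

L = (-18 + 72·x + 486·x^2) + (12 - 18·x - 180·x^2 + 486·x^3)·Dx + (-1 - 8·x - 72·x^3 + 81·x^4)·Dx^2  (order 2).
h: a_k = 7, 8, -15, 16, 263, 24, -2159, 32, 19719, …
ICs: h(0) = 7, h′(0) = 8.

f: a_k = 4, 4, 4, 4, 4, 4, 4, 4, 4, …
g: a_k = 0, 3, 0, -9, 0, 243/5, 0, -2187/7, 0, …
Weyl lclm of L_f,L_g ⇒ L₀ (ord ≤ 3).
h₀' ⇒ L via d/dx closure of L₀.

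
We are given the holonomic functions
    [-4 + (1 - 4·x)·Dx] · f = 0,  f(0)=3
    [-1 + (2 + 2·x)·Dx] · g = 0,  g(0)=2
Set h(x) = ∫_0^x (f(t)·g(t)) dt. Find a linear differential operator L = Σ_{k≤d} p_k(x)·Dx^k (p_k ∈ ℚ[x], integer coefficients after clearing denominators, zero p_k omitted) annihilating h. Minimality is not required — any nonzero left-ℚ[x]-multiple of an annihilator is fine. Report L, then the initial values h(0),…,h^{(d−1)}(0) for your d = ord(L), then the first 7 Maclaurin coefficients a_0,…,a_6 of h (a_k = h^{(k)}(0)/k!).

L = (9 + 4·x)·Dx + (-2 + 6·x + 8·x^2)·Dx^2  (order 2).
h: a_k = 0, 6, 27/2, 143/4, 3435/32, 21981/64, 293087/256, …
ICs: h(0) = 0, h′(0) = 6.

f: a_k = 3, 12, 48, 192, 768, 3072, 12288, …
g: a_k = 2, 1, -1/4, 1/8, -5/64, 7/128, -21/512, …
h₀=f·g: eliminate ⇒ L₀, order ≤ 1·1.
∫: right-multiply L₀ by Dx.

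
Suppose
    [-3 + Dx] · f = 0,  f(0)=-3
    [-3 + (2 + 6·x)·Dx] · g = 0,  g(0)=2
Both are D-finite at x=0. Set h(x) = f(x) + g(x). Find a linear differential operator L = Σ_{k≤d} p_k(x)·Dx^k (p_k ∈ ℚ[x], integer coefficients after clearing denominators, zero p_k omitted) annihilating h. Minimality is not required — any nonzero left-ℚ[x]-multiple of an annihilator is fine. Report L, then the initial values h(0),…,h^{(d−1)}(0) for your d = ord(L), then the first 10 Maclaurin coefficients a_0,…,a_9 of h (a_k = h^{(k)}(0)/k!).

L = (27 + 54·x) + (-15 - 72·x - 108·x^2)·Dx + (2 + 18·x + 36·x^2)·Dx^2  (order 2).
h: a_k = -1, -6, -63/4, -81/8, -1053/64, 4617/640, -84321/2560, 2479329/35840, -98793351/573440, 492380451/1146880, …
ICs: h(0) = -1, h′(0) = -6.

f: a_k = -3, -9, -27/2, -27/2, -81/8, -243/40, -243/80, -729/560, -2187/4480, -729/4480, …
g: a_k = 2, 3, -9/4, 27/8, -405/64, 1701/128, -15309/512, 72171/1024, -2814669/16384, 14073345/32768, …
Weyl lclm of L_f,L_g ⇒ L₀ (ord ≤ 2).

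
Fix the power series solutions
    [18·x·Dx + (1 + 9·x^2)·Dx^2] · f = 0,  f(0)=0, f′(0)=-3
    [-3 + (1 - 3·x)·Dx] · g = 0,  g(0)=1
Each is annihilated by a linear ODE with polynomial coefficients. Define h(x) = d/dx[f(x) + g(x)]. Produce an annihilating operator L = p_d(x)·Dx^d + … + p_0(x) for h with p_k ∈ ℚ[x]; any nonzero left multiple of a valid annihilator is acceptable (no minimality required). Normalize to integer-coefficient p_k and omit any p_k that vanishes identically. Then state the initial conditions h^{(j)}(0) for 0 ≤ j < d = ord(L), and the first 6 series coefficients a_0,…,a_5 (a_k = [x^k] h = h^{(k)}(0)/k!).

f: a_k = 0, -3, 0, 9, 0, -243/5, …
g: a_k = 1, 3, 9, 27, 81, 243, …
Weyl lclm of L_f,L_g ⇒ L₀ (ord ≤ 3).
h=h₀': d/dx-closure on L₀ ⇒ L.
L = (18 - 216·x - 486·x^2) + (-12 + 18·x - 108·x^2 - 486·x^3)·Dx + (1 - 81·x^4)·Dx^2  (order 2).
h: a_k = 0, 18, 108, 324, 972, 4374, …
ICs: h(0) = 0, h′(0) = 18.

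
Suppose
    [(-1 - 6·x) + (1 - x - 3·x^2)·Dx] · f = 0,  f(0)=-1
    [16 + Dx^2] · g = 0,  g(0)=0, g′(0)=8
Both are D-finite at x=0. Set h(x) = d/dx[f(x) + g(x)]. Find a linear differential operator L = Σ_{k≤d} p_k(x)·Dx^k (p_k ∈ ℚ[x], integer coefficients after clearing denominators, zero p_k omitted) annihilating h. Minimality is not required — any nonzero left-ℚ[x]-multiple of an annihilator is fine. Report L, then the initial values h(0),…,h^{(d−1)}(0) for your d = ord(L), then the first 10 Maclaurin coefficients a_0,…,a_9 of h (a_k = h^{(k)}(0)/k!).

f: a_k = -1, -1, -4, -7, -19, -40, -97, -217, -508, -1159, …
g: a_k = 0, 8, 0, -64/3, 0, 256/15, 0, -2048/315, 0, 4096/2835, …
f+g: L₀ = lclm(L_f,L_g), ord ≤ 1+2.
Derive L from L₀ (diff closure).
L = (4672 + 20416·x + 66304·x^2 + 32640·x^3 + 66240·x^4 + 62208·x^5 + 62208·x^6) + (-464 - 2352·x + 3792·x^2 + 6752·x^3 - 2400·x^4 + 5184·x^5 + 24192·x^6 + 20736·x^7)·Dx + (292 + 1276·x + 4144·x^2 + 2040·x^3 + 4140·x^4 + 3888·x^5 + 3888·x^6)·Dx^2 + (-29 - 147·x + 237·x^2 + 422·x^3 - 150·x^4 + 324·x^5 + 1512·x^6 + 1296·x^7)·Dx^3  (order 3).
h: a_k = 7, -8, -85, -76, -344/3, -582, -70403/45, -4064, -3281669/315, -26830, …
ICs: h(0) = 7, h′(0) = -8, h′′(0) = -170.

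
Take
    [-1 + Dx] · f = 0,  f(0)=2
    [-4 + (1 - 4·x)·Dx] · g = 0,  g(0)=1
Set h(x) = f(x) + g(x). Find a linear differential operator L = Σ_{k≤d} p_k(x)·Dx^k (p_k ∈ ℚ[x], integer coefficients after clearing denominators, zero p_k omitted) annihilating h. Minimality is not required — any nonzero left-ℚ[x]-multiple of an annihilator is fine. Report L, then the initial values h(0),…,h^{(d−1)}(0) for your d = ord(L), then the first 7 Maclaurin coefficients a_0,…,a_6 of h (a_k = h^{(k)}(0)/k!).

f: a_k = 2, 2, 1, 1/3, 1/12, 1/60, 1/360, …
g: a_k = 1, 4, 16, 64, 256, 1024, 4096, …
Sum ⇒ L₀ = lclm(L_f,L_g) in ℚ(x)⟨Dx⟩.
L = (28 + 16·x) + (-31 - 8·x + 16·x^2)·Dx + (3 - 8·x - 16·x^2)·Dx^2  (order 2).
h: a_k = 3, 6, 17, 193/3, 3073/12, 61441/60, 1474561/360, …
ICs: h(0) = 3, h′(0) = 6.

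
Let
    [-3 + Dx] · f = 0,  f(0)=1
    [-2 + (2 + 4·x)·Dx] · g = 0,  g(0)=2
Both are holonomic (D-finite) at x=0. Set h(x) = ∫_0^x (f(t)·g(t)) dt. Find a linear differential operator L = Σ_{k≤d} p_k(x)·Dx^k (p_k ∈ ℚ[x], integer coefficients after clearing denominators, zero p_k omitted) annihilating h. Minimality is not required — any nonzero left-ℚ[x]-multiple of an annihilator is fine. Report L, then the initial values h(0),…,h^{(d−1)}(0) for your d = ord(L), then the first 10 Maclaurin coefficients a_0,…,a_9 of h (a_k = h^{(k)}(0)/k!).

L = (-4 - 6·x)·Dx + (1 + 2·x)·Dx^2  (order 2).
h: a_k = 0, 2, 4, 14/3, 4, 13/5, 22/15, 3/5, 12/35, -13/420, …
ICs: h(0) = 0, h′(0) = 2.

f: a_k = 1, 3, 9/2, 9/2, 27/8, 81/40, 81/80, 243/560, 729/4480, 243/4480, …
g: a_k = 2, 2, -1, 1, -5/4, 7/4, -21/8, 33/8, -429/64, 715/64, …
Product ⇒ symmetric product L₀, ord ≤ 1.
∫: right-multiply L₀ by Dx.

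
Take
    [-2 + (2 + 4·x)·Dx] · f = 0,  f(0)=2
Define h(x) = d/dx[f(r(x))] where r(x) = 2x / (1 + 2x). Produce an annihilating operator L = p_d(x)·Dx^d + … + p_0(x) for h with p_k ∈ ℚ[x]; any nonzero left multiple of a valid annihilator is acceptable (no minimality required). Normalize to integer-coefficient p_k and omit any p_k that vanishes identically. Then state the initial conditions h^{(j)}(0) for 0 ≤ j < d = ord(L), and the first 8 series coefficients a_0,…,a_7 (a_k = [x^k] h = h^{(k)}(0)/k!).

f: a_k = 2, 2, -1, 1, -5/4, 7/4, -21/8, 33/8, …
h₀=f(r): pull back L_f along r ⇒ L₀.
h=h₀': d/dx-closure on L₀ ⇒ L.
L = (-6 - 24·x) + (-1 - 8·x - 12·x^2)·Dx  (order 1).
h: a_k = 4, -24, 120, -592, 3000, -15696, 84336, -462240, …
ICs: h(0) = 4.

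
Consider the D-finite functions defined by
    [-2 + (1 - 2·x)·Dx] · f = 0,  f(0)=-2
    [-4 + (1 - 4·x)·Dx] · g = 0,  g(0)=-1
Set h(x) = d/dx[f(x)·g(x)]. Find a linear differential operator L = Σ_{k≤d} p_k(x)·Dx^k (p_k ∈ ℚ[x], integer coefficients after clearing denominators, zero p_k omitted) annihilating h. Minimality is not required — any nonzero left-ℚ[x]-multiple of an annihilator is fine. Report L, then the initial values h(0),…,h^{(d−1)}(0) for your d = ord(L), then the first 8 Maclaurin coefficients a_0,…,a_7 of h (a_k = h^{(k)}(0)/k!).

f: a_k = -2, -4, -8, -16, -32, -64, -128, -256, …
g: a_k = -1, -4, -16, -64, -256, -1024, -4096, -16384, …
Sym-product of L_f,L_g gives L₀ (≤ ord 1).
h₀' ⇒ L via d/dx closure of L₀.
L = (28 - 144·x + 192·x^2) + (-3 + 26·x - 72·x^2 + 64·x^3)·Dx  (order 1).
h: a_k = 12, 112, 720, 3968, 20160, 97536, 456960, 2093056, …
ICs: h(0) = 12.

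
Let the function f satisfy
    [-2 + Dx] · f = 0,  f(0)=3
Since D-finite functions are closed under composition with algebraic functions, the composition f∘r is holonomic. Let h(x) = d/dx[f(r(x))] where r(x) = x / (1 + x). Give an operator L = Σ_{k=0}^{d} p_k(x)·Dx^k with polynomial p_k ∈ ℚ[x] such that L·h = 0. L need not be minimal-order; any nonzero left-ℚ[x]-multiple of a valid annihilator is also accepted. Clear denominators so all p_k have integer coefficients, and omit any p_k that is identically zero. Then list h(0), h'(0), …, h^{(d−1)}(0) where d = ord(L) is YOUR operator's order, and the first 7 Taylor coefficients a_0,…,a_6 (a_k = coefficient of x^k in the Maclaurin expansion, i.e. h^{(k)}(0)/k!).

L = -2·x + (-1 - 2·x - x^2)·Dx  (order 1).
h: a_k = 6, 0, -6, 8, -6, 8/5, 10/3, …
ICs: h(0) = 6.

f: a_k = 3, 6, 6, 4, 2, 4/5, 4/15, …
h₀=f(r): pull back L_f along r ⇒ L₀.
Derive L from L₀ (diff closure).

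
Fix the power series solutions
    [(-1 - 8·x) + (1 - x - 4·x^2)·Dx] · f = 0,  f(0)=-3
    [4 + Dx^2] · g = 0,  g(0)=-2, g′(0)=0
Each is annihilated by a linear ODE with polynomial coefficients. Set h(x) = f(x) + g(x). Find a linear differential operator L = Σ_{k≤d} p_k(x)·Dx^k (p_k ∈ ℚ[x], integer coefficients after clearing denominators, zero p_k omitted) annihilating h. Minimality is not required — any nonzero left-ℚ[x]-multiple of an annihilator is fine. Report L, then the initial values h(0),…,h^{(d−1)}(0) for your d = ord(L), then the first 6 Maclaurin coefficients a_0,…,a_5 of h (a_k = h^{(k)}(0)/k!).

L = (116 + 1008·x + 968·x^2 + 2688·x^3 + 640·x^4 + 1024·x^5) + (-28 - 4·x + 8·x^2 + 200·x^3 + 480·x^4 + 384·x^5 + 512·x^6)·Dx + (29 + 252·x + 242·x^2 + 672·x^3 + 160·x^4 + 256·x^5)·Dx^2 + (-7 - x + 2·x^2 + 50·x^3 + 120·x^4 + 96·x^5 + 128·x^6)·Dx^3  (order 3).
h: a_k = -5, -3, -11, -27, -265/3, -195, …
ICs: h(0) = -5, h′(0) = -3, h′′(0) = -22.

f: a_k = -3, -3, -15, -27, -87, -195, …
g: a_k = -2, 0, 4, 0, -4/3, 0, …
h₀=f+g: left-lcm gives L₀, ord ≤ 3.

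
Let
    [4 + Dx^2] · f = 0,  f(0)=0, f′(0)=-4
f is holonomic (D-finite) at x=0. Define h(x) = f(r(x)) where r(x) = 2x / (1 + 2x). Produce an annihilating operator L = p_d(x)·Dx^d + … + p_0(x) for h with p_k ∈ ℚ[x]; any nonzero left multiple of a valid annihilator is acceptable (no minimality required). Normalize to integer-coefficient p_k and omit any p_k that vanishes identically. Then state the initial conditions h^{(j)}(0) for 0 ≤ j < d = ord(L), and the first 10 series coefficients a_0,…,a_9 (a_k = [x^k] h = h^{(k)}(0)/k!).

L = 16 + (4 + 24·x + 48·x^2 + 32·x^3)·Dx + (1 + 8·x + 24·x^2 + 32·x^3 + 16·x^4)·Dx^2  (order 2).
h: a_k = 0, -8, 16, -32/3, -64, 5504/15, -1280, 1131008/315, -388096/45, 50444288/2835, …
ICs: h(0) = 0, h′(0) = -8.

f: a_k = 0, -4, 0, 8/3, 0, -8/15, 0, 16/315, 0, -8/2835, …
Change of var in L_f (x↦r) gives L₀.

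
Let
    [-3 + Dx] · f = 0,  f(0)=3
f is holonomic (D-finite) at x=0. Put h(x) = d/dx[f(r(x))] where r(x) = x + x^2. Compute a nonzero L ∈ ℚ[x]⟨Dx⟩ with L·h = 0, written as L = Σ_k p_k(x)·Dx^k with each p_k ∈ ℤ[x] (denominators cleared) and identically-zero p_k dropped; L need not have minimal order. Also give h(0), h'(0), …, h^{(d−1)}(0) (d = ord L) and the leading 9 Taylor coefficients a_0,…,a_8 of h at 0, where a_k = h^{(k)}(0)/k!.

f: a_k = 3, 9, 27/2, 27/2, 81/8, 243/40, 243/80, 729/560, 2187/4480, …
f∘r: x↦r, Dx↦Dx/r' in L_f ⇒ L₀.
h=h₀': d/dx-closure on L₀ ⇒ L.
L = (5 + 12·x + 12·x^2) + (-1 - 2·x)·Dx  (order 1).
h: a_k = 9, 45, 243/2, 513/2, 3483/8, 25839/40, 13527/16, 564651/560, 4940433/4480, …
ICs: h(0) = 9.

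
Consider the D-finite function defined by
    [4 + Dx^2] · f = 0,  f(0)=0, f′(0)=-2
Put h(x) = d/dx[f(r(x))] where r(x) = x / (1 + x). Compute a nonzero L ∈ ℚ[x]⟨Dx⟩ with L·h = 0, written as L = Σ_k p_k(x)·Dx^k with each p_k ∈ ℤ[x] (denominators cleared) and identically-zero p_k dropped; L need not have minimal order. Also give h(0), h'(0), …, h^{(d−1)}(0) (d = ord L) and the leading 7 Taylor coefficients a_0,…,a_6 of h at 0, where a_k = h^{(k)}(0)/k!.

L = (10 + 12·x + 6·x^2) + (6 + 18·x + 18·x^2 + 6·x^3)·Dx + (1 + 4·x + 6·x^2 + 4·x^3 + x^4)·Dx^2  (order 2).
h: a_k = -2, 4, -2, -8, 86/3, -60, 4418/45, …
ICs: h(0) = -2, h′(0) = 4.

f: a_k = 0, -2, 0, 4/3, 0, -4/15, 0, …
L₀ from L_f via x↦r, Dx↦r'^{-1}Dx.
Differentiate: ansatz ord ≤ ord L₀ ⇒ L.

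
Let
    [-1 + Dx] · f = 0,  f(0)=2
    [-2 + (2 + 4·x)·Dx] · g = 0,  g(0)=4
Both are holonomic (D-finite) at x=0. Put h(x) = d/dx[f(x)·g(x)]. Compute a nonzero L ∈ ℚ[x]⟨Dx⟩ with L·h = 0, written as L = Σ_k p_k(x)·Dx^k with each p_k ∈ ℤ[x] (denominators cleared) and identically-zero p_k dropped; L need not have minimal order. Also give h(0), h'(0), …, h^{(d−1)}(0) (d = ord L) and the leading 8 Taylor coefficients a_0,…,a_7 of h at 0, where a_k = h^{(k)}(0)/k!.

f: a_k = 2, 2, 1, 1/3, 1/12, 1/60, 1/360, 1/2520, …
g: a_k = 4, 4, -2, 2, -5/2, 7/2, -21/4, 33/4, …
L₀ := L_f ⊗_s L_g (sym. prod.), ord ≤ 1.
Derive L from L₀ (diff closure).
L = (1 + 4·x + 2·x^2) + (-1 - 3·x - 2·x^2)·Dx  (order 1).
h: a_k = 16, 16, 16, -16/3, 56/3, -488/15, 2776/45, -36728/315, …
ICs: h(0) = 16.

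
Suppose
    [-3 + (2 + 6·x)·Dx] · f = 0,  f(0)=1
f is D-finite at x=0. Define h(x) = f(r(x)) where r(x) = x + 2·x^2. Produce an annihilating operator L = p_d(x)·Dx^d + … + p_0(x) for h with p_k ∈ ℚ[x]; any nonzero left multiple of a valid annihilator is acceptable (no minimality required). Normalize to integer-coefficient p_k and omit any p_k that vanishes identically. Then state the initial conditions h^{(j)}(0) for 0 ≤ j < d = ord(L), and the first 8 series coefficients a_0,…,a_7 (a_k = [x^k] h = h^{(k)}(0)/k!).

f: a_k = 1, 3/2, -9/8, 27/16, -405/128, 1701/256, -15309/1024, 72171/2048, …
Substitute x→r, Dx→(1/r')Dx; clear ⇒ L₀.
L = (-3 - 12·x) + (2 + 6·x + 12·x^2)·Dx  (order 1).
h: a_k = 1, 3/2, 15/8, -45/16, 315/128, 405/256, -11205/1024, 41715/2048, …
ICs: h(0) = 1.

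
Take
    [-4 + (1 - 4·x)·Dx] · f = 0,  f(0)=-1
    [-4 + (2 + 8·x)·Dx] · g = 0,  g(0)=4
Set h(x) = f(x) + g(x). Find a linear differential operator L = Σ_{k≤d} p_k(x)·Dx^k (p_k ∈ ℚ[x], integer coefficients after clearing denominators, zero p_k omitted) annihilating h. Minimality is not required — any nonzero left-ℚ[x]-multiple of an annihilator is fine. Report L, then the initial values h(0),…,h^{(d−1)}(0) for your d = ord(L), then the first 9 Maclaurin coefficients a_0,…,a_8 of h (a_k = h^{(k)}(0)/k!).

L = (-40 - 96·x) + (18 + 112·x + 288·x^2)·Dx + (-1 - 12·x + 16·x^2 + 192·x^3)·Dx^2  (order 2).
h: a_k = 3, 4, -24, -48, -296, -912, -4432, -15328, -68968, …
ICs: h(0) = 3, h′(0) = 4.

f: a_k = -1, -4, -16, -64, -256, -1024, -4096, -16384, -65536, …
g: a_k = 4, 8, -8, 16, -40, 112, -336, 1056, -3432, …
L₀ := lclm(L_f,L_g); ord L₀ ≤ 1+1.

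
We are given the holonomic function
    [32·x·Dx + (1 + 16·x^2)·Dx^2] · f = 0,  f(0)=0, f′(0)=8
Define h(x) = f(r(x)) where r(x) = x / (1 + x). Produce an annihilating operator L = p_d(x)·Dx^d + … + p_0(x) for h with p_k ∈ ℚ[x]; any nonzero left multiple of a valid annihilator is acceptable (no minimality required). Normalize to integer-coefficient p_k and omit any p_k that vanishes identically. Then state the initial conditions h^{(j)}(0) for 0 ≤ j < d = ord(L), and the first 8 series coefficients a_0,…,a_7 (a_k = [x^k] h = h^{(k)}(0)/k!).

f: a_k = 0, 8, 0, -128/3, 0, 2048/5, 0, -32768/7, …
h₀=f(r): pull back L_f along r ⇒ L₀.
L = (2 + 34·x)·Dx + (1 + 2·x + 17·x^2)·Dx^2  (order 2).
h: a_k = 0, 8, -8, -104/3, 120, 808/5, -4888/3, 5816/7, …
ICs: h(0) = 0, h′(0) = 8.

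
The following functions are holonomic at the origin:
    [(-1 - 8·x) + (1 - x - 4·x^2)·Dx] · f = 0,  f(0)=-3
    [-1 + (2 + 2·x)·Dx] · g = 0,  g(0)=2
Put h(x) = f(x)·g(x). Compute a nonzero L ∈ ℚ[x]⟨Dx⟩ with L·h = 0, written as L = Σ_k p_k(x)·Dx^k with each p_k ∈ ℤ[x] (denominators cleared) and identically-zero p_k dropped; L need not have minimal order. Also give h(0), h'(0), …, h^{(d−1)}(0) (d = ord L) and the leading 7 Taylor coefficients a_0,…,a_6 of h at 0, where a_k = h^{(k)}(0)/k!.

f: a_k = -3, -3, -15, -27, -87, -195, -543, …
g: a_k = 2, 1, -1/4, 1/8, -5/64, 7/128, -21/512, …
Product ⇒ symmetric product L₀, ord ≤ 1.
L = (3 + 17·x + 12·x^2) + (-2 + 10·x^2 + 8·x^3)·Dx  (order 1).
h: a_k = -6, -9, -129/4, -549/8, -12633/64, -60423/128, -645885/512, …
ICs: h(0) = -6.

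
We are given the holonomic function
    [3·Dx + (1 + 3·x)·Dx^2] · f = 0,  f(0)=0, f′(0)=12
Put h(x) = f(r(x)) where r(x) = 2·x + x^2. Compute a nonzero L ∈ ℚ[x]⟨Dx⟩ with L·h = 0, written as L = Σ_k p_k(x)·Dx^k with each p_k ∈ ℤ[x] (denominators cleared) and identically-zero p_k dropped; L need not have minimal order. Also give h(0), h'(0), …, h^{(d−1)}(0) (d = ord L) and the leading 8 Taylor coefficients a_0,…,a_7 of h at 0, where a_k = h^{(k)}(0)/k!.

f: a_k = 0, 12, -18, 36, -81, 972/5, -486, 8748/7, …
f∘r: x↦r, Dx↦Dx/r' in L_f ⇒ L₀.
L = (5 + 6·x + 3·x^2)·Dx + (1 + 7·x + 9·x^2 + 3·x^3)·Dx^2  (order 2).
h: a_k = 0, 24, -60, 216, -882, 19224/5, -17460, 570888/7, …
ICs: h(0) = 0, h′(0) = 24.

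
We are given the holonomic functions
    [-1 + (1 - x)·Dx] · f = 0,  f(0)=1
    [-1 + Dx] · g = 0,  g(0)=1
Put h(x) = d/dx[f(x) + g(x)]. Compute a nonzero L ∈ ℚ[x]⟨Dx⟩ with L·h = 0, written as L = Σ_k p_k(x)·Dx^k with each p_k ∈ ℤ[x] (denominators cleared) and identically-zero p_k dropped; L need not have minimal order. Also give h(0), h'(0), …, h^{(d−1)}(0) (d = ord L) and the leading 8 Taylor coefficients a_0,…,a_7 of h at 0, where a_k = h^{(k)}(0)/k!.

L = (4 + 2·x) + (-5 - 2·x + x^2)·Dx + (1 - x^2)·Dx^2  (order 2).
h: a_k = 2, 3, 7/2, 25/6, 121/24, 721/120, 5041/720, 40321/5040, …
ICs: h(0) = 2, h′(0) = 3.

f: a_k = 1, 1, 1, 1, 1, 1, 1, 1, …
g: a_k = 1, 1, 1/2, 1/6, 1/24, 1/120, 1/720, 1/5040, …
h₀=f+g: left-lcm gives L₀, ord ≤ 2.
h=h₀': d/dx-closure on L₀ ⇒ L.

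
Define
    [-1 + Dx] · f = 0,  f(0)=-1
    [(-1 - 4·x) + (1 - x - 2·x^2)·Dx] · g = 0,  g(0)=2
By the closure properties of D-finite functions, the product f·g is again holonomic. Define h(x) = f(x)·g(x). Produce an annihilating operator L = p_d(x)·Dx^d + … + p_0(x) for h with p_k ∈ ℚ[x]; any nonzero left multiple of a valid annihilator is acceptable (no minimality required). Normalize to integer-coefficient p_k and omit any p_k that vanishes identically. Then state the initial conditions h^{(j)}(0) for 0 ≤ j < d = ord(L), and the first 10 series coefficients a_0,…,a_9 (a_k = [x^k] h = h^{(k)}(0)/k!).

L = (2 + 3·x - 2·x^2) + (-1 + x + 2·x^2)·Dx  (order 1).
h: a_k = -2, -4, -9, -52/3, -425/12, -701/10, -50737/360, -88558/315, -3783419/6720, -20417113/18144, …
ICs: h(0) = -2.

f: a_k = -1, -1, -1/2, -1/6, -1/24, -1/120, -1/720, -1/5040, -1/40320, -1/362880, …
g: a_k = 2, 2, 6, 10, 22, 42, 86, 170, 342, 682, …
f·g: L₀ = L_f ⊗_s L_g, ord ≤ 1·1.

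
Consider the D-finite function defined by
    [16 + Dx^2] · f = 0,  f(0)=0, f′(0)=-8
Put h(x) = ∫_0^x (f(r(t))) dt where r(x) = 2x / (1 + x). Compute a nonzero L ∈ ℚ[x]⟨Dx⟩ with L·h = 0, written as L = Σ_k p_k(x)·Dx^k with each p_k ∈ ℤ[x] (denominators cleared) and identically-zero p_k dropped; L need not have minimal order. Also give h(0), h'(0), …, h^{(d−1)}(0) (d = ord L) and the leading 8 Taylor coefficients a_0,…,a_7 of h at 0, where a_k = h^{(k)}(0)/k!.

f: a_k = 0, -8, 0, 64/3, 0, -256/15, 0, 2048/315, …
L₀ from L_f via x↦r, Dx↦r'^{-1}Dx.
Integrate: L := L₀·Dx.
L = 64·Dx + (2 + 6·x + 6·x^2 + 2·x^3)·Dx^2 + (1 + 4·x + 6·x^2 + 4·x^3 + x^4)·Dx^3  (order 3).
h: a_k = 0, 0, -8, 16/3, 116/3, -496/5, 3464/45, 1040/7, …
ICs: h(0) = 0, h′(0) = 0, h′′(0) = -16.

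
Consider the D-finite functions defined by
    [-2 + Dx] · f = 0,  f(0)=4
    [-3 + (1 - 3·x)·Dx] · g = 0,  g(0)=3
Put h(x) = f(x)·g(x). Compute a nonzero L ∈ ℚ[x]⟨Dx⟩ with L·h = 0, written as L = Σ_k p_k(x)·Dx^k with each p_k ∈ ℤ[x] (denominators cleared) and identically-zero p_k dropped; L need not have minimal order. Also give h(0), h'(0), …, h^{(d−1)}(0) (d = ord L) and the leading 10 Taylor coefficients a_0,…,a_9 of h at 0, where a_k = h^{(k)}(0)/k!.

f: a_k = 4, 8, 8, 16/3, 8/3, 16/15, 16/45, 32/315, 8/315, 16/2835, …
g: a_k = 3, 9, 27, 81, 243, 729, 2187, 6561, 19683, 59049, …
Sym-product of L_f,L_g gives L₀ (≤ ord 1).
L = (5 - 6·x) + (-1 + 3·x)·Dx  (order 1).
h: a_k = 12, 60, 204, 628, 1892, 28396/5, 51116/3, 5367212/105, 16101644/105, 434744404/945, …
ICs: h(0) = 12.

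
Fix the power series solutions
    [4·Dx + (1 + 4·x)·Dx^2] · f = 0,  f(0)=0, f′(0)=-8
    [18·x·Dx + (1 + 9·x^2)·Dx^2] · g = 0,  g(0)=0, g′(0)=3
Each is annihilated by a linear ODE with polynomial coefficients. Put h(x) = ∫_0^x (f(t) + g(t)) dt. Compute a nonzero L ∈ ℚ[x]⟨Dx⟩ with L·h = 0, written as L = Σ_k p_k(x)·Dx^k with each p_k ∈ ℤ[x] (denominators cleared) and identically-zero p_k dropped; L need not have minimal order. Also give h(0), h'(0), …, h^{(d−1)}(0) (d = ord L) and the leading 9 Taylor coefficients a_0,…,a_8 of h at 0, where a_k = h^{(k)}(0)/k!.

L = (-36 - 432·x + 972·x^2 + 1296·x^3)·Dx^2 + (-25 - 72·x - 189·x^2 + 1944·x^3 + 2592·x^4)·Dx^3 + (-2 + x + 36·x^2 + 81·x^3 + 486·x^4 + 648·x^5)·Dx^4  (order 4).
h: a_k = 0, 0, -5/2, 16/3, -155/12, 128/5, -361/6, 4096/21, -34955/56, …
ICs: h(0) = 0, h′(0) = 0, h′′(0) = -5, h′′′(0) = 32.

f: a_k = 0, -8, 16, -128/3, 128, -2048/5, 4096/3, -32768/7, 16384, …
g: a_k = 0, 3, 0, -9, 0, 243/5, 0, -2187/7, 0, …
f+g: L₀ = lclm(L_f,L_g), ord ≤ 2+2.
Integrate: L := L₀·Dx.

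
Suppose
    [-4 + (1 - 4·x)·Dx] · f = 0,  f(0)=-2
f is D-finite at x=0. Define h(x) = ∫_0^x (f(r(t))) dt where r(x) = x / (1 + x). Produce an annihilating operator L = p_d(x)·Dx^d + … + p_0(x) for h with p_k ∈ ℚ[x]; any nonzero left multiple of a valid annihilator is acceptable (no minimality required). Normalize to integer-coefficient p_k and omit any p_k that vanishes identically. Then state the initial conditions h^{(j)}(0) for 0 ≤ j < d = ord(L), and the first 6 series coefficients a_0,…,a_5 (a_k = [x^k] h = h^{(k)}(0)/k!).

L = 4·Dx + (-1 + 2·x + 3·x^2)·Dx^2  (order 2).
h: a_k = 0, -2, -4, -8, -18, -216/5, …
ICs: h(0) = 0, h′(0) = -2.

f: a_k = -2, -8, -32, -128, -512, -2048, …
Substitute x→r, Dx→(1/r')Dx; clear ⇒ L₀.
h=∫h₀ ⇒ L = L₀·Dx.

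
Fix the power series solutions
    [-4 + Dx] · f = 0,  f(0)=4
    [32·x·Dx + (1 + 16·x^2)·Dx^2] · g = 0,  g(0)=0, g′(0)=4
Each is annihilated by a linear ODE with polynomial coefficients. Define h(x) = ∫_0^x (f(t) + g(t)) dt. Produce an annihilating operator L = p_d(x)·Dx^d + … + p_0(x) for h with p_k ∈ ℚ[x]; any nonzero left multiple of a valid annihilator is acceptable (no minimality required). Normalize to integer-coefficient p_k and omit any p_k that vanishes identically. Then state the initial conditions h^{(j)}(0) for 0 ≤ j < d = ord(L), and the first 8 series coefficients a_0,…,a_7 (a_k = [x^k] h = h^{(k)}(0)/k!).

f: a_k = 4, 16, 32, 128/3, 128/3, 512/15, 1024/45, 4096/315, …
g: a_k = 0, 4, 0, -64/3, 0, 1024/5, 0, -16384/7, …
L₀ := lclm(L_f,L_g); ord L₀ ≤ 1+2.
h=∫h₀ ⇒ L = L₀·Dx.
L = (32 - 256·x - 512·x^2)·Dx^2 + (-12 + 48·x + 64·x^2 - 256·x^3)·Dx^3 + (1 + 4·x + 16·x^2 + 64·x^3)·Dx^4  (order 4).
h: a_k = 0, 4, 10, 32/3, 16/3, 128/15, 1792/45, 1024/315, …
ICs: h(0) = 0, h′(0) = 4, h′′(0) = 20, h′′′(0) = 64.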